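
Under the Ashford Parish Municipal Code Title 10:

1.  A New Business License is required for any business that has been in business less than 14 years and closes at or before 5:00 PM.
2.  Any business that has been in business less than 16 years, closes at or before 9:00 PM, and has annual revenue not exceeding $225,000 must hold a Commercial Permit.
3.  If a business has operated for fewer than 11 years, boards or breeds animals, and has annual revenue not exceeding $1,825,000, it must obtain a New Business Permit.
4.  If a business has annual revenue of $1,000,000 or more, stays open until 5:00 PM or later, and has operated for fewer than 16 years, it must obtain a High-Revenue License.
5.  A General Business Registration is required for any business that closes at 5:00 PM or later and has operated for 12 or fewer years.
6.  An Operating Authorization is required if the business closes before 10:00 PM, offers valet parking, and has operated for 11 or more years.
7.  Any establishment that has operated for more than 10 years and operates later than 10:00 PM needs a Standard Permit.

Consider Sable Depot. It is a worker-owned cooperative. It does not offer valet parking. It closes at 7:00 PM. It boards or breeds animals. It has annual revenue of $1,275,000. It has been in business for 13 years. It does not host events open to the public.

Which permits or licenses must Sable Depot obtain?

1. years in business 13 < 14; closes 7:00 PM, after 5:00 PM → New Business License not required.
2. years in business 13 < 16; closes 7:00 PM, at/before 9:00 PM; revenue $1,275,000 > $225,000 → Commercial Permit not required.
3. years in business 13 ≥ 11; boards or breeds animals; revenue $1,275,000 ≤ $1,825,000 → New Business Permit not required.
4. revenue $1,275,000 ≥ $1,000,000; closes 7:00 PM, after 5:00 PM; years in business 13 < 16 → High-Revenue License required.
5. closes 7:00 PM, after 5:00 PM; years in business 13 > 12 → General Business Registration not required.
6. closes 7:00 PM, at/before 10:00 PM; does not offer valet parking; years in business 13 ≥ 11 → Operating Authorization not required.
7. years in business 13 > 10; closes 7:00 PM, at/before 10:00 PM → Standard Permit not required.

High-Revenue License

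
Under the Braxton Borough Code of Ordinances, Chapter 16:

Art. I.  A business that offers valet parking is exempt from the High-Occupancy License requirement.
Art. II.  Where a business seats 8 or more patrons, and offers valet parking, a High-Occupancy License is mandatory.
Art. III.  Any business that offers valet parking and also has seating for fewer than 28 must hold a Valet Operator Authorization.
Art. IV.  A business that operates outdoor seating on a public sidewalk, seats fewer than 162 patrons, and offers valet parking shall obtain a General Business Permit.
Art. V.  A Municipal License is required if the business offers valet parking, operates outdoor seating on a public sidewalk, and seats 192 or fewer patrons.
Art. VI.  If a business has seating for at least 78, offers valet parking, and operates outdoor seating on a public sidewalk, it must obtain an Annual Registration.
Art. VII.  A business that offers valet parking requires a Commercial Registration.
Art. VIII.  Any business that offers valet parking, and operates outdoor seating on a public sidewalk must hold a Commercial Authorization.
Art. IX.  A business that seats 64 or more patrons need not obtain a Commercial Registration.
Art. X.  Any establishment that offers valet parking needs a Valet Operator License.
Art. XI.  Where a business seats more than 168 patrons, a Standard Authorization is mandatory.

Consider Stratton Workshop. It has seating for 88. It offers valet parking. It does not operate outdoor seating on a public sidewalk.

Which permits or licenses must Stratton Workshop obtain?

Valet Operator License

Art. I. offers valet parking → exempt from High-Occupancy License.
Art. II. seating 88 ≥ 8; offers valet parking → High-Occupancy License required.
Art. III. offers valet parking; seating 88 ≥ 28 → Valet Operator Authorization not required.
Art. IV. does not operate outdoor seating on a public sidewalk; seating 88 < 162; offers valet parking → General Business Permit not required.
Art. V. offers valet parking; does not operate outdoor seating on a public sidewalk; seating 88 ≤ 192 → Municipal License not required.
Art. VI. seating 88 ≥ 78; offers valet parking; does not operate outdoor seating on a public sidewalk → Annual Registration not required.
Art. VII. offers valet parking → Commercial Registration required.
Art. VIII. offers valet parking; does not operate outdoor seating on a public sidewalk → Commercial Authorization not required.
Art. IX. seating 88 ≥ 64 → exempt from Commercial Registration.
Art. X. offers valet parking → Valet Operator License required.
Art. XI. seating 88 ≤ 168 → Standard Authorization not required.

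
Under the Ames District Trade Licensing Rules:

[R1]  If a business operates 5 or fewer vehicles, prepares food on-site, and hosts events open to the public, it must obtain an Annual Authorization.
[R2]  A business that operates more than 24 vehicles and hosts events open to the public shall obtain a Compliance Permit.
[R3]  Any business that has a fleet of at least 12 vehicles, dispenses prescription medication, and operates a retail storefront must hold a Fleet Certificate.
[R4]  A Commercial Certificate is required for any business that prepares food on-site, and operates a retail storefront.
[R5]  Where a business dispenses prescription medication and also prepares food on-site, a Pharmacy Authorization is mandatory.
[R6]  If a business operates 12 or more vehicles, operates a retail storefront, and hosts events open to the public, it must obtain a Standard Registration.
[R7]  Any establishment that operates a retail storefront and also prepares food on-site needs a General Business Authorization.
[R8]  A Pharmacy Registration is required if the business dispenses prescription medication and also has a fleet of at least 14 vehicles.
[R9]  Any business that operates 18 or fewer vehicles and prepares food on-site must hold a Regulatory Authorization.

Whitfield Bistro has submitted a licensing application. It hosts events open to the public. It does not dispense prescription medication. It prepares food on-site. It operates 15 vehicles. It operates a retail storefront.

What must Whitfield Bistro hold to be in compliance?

Commercial Certificate, General Business Authorization, Regulatory Authorization, Standard Registration

[R1] vehicles 15 > 5; prepares food on-site; hosts events open to the public → Annual Authorization not required.
[R2] vehicles 15 ≤ 24; hosts events open to the public → Compliance Permit not required.
[R3] vehicles 15 ≥ 12; does not dispense prescription medication; operates a retail storefront → Fleet Certificate not required.
[R4] prepares food on-site; operates a retail storefront → Commercial Certificate required.
[R5] does not dispense prescription medication; prepares food on-site → Pharmacy Authorization not required.
[R6] vehicles 15 ≥ 12; operates a retail storefront; hosts events open to the public → Standard Registration required.
[R7] operates a retail storefront; prepares food on-site → General Business Authorization required.
[R8] does not dispense prescription medication; vehicles 15 ≥ 14 → Pharmacy Registration not required.
[R9] vehicles 15 ≤ 18; prepares food on-site → Regulatory Authorization required.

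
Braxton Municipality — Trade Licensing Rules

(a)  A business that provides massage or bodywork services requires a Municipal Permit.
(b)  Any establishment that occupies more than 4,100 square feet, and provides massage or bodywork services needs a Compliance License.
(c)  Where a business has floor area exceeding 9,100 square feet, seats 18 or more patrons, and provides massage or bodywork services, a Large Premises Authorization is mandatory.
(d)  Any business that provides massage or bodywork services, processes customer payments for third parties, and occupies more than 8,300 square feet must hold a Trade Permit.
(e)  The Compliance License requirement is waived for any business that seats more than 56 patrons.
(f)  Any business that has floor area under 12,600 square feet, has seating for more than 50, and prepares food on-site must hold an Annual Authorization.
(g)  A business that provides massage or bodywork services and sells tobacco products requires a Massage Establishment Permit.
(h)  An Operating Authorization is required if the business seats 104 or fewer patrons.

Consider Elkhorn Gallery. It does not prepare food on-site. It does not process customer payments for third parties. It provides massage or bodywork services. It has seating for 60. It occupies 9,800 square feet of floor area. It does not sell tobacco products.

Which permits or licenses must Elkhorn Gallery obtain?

Large Premises Authorization, Municipal Permit, Operating Authorization

(a) provides massage or bodywork services → Municipal Permit required.
(b) floor area 9,800 square feet > 4,100 square feet; provides massage or bodywork services → Compliance License required.
(c) floor area 9,800 square feet > 9,100 square feet; seating 60 ≥ 18; provides massage or bodywork services → Large Premises Authorization required.
(d) provides massage or bodywork services; does not process customer payments for third parties; floor area 9,800 square feet > 8,300 square feet → Trade Permit not required.
(e) seating 60 > 56 → exempt from Compliance License.
(f) floor area 9,800 square feet < 12,600 square feet; seating 60 > 50; does not prepare food on-site → Annual Authorization not required.
(g) provides massage or bodywork services; does not sell tobacco products → Massage Establishment Permit not required.
(h) seating 60 ≤ 104 → Operating Authorization required.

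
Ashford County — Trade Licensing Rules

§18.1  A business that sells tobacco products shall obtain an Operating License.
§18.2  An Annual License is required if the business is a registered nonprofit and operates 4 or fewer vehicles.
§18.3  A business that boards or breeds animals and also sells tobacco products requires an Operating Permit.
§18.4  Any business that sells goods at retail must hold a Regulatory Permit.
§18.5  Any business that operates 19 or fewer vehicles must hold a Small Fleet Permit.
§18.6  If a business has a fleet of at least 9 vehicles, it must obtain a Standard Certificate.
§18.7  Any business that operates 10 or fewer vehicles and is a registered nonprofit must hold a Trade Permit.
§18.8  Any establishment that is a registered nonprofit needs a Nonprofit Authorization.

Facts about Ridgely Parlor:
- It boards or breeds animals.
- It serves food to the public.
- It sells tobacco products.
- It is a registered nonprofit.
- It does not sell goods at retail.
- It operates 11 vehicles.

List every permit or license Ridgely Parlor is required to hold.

§18.1 sells tobacco products → Operating License required.
§18.2 is a registered nonprofit; vehicles 11 > 4 → Annual License not required.
§18.3 boards or breeds animals; sells tobacco products → Operating Permit required.
§18.4 does not sell goods at retail → Regulatory Permit not required.
§18.5 vehicles 11 ≤ 19 → Small Fleet Permit required.
§18.6 vehicles 11 ≥ 9 → Standard Certificate required.
§18.7 vehicles 11 > 10; is a registered nonprofit → Trade Permit not required.
§18.8 is a registered nonprofit → Nonprofit Authorization required.

Nonprofit Authorization, Operating License, Operating Permit, Small Fleet Permit, Standard Certificate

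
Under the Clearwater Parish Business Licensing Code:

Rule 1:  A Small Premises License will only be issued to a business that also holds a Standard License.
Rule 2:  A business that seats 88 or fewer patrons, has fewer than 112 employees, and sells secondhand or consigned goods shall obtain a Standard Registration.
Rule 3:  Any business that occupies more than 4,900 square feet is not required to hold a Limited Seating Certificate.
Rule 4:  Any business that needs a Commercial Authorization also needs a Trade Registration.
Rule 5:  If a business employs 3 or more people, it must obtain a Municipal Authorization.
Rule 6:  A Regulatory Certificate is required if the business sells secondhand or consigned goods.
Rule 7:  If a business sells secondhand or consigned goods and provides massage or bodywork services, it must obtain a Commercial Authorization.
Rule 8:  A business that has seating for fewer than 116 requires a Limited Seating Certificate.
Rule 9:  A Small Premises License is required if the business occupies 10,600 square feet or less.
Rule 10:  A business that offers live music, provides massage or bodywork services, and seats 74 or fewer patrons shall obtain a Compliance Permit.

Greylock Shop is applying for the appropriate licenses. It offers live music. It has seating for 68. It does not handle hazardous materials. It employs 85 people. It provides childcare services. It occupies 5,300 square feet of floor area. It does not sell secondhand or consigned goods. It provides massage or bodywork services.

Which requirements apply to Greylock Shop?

Compliance Permit, Municipal Authorization, Small Premises License, Standard License

Rule 1: Small Premises License is required → Standard License also required.
Rule 2: seating 68 ≤ 88; employees 85 < 112; does not sell secondhand or consigned goods → Standard Registration not required.
Rule 3: floor area 5,300 square feet > 4,900 square feet → exempt from Limited Seating Certificate.
Rule 4: Commercial Authorization is not required → no effect.
Rule 5: employees 85 ≥ 3 → Municipal Authorization required.
Rule 6: does not sell secondhand or consigned goods → Regulatory Certificate not required.
Rule 7: does not sell secondhand or consigned goods; provides massage or bodywork services → Commercial Authorization not required.
Rule 8: seating 68 < 116 → Limited Seating Certificate required.
Rule 9: floor area 5,300 square feet ≤ 10,600 square feet → Small Premises License required.
Rule 10: offers live music; provides massage or bodywork services; seating 68 ≤ 74 → Compliance Permit required.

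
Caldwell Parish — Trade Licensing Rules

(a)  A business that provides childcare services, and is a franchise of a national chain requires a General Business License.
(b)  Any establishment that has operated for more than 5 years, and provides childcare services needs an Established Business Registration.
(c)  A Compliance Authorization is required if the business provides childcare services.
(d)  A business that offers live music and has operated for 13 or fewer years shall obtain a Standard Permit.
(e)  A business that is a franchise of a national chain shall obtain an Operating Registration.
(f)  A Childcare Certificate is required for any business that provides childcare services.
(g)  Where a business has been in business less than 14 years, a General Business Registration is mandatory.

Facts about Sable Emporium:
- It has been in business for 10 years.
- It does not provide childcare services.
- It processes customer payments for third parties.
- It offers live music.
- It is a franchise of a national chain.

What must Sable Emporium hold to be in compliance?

General Business Registration, Operating Registration, Standard Permit

(a) does not provide childcare services; is a franchise of a national chain → General Business License not required.
(b) years in business 10 > 5; does not provide childcare services → Established Business Registration not required.
(c) does not provide childcare services → Compliance Authorization not required.
(d) offers live music; years in business 10 ≤ 13 → Standard Permit required.
(e) is a franchise of a national chain → Operating Registration required.
(f) does not provide childcare services → Childcare Certificate not required.
(g) years in business 10 < 14 → General Business Registration required.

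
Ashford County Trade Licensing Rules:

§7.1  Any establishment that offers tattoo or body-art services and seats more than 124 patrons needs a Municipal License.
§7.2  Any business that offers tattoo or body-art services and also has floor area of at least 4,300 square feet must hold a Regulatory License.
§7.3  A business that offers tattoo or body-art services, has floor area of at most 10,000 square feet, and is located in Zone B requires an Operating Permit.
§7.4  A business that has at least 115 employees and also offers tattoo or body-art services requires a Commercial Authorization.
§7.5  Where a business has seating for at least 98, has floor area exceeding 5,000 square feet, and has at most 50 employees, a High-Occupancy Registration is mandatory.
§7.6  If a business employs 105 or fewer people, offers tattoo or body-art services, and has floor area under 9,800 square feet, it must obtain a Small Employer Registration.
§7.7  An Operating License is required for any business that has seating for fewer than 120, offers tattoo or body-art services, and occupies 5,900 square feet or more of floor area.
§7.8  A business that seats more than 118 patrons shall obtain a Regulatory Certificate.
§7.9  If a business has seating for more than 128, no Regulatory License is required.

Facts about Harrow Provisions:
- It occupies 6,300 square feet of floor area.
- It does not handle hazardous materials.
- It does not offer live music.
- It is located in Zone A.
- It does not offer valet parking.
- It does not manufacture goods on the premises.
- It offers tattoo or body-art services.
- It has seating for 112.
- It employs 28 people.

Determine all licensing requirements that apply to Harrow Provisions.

§7.1 offers tattoo or body-art services; seating 112 ≤ 124 → Municipal License not required.
§7.2 offers tattoo or body-art services; floor area 6,300 square feet ≥ 4,300 square feet → Regulatory License required.
§7.3 offers tattoo or body-art services; floor area 6,300 square feet ≤ 10,000 square feet; is located in Zone A (not: is located in Zone B) → Operating Permit not required.
§7.4 employees 28 < 115; offers tattoo or body-art services → Commercial Authorization not required.
§7.5 seating 112 ≥ 98; floor area 6,300 square feet > 5,000 square feet; employees 28 ≤ 50 → High-Occupancy Registration required.
§7.6 employees 28 ≤ 105; offers tattoo or body-art services; floor area 6,300 square feet < 9,800 square feet → Small Employer Registration required.
§7.7 seating 112 < 120; offers tattoo or body-art services; floor area 6,300 square feet ≥ 5,900 square feet → Operating License required.
§7.8 seating 112 ≤ 118 → Regulatory Certificate not required.
§7.9 seating 112 ≤ 128 → Regulatory License exemption does not apply.

High-Occupancy Registration, Operating License, Regulatory License, Small Employer Registration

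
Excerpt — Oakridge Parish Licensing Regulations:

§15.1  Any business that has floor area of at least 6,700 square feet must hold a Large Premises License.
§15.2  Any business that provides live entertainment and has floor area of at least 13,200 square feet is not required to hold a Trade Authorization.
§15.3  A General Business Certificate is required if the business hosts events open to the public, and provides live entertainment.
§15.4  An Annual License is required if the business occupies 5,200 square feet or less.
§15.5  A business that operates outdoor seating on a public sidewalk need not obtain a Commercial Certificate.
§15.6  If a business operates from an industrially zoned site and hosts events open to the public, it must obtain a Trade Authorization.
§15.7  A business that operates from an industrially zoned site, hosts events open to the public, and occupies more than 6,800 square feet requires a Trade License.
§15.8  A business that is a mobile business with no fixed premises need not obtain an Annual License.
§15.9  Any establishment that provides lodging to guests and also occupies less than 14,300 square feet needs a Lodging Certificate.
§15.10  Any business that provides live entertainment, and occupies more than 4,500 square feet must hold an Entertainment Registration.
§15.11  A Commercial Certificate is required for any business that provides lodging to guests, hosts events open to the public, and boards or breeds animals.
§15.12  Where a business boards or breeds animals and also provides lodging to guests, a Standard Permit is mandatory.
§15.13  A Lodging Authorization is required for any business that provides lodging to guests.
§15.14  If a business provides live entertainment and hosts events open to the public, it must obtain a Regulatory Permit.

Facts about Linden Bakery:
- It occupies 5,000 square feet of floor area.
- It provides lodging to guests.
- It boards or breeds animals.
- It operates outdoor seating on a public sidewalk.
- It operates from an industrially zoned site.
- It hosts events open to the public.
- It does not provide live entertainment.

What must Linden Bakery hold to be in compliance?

Annual License, Lodging Authorization, Lodging Certificate, Standard Permit, Trade Authorization

§15.1 floor area 5,000 square feet < 6,700 square feet → Large Premises License not required.
§15.2 does not provide live entertainment; floor area 5,000 square feet < 13,200 square feet → Trade Authorization exemption does not apply.
§15.3 hosts events open to the public; does not provide live entertainment → General Business Certificate not required.
§15.4 floor area 5,000 square feet ≤ 5,200 square feet → Annual License required.
§15.5 operates outdoor seating on a public sidewalk → exempt from Commercial Certificate.
§15.6 operates from an industrially zoned site; hosts events open to the public → Trade Authorization required.
§15.7 operates from an industrially zoned site; hosts events open to the public; floor area 5,000 square feet ≤ 6,800 square feet → Trade License not required.
§15.8 operates from an industrially zoned site (not: is a mobile business with no fixed premises) → Annual License exemption does not apply.
§15.9 provides lodging to guests; floor area 5,000 square feet < 14,300 square feet → Lodging Certificate required.
§15.10 does not provide live entertainment; floor area 5,000 square feet > 4,500 square feet → Entertainment Registration not required.
§15.11 provides lodging to guests; hosts events open to the public; boards or breeds animals → Commercial Certificate required.
§15.12 boards or breeds animals; provides lodging to guests → Standard Permit required.
§15.13 provides lodging to guests → Lodging Authorization required.
§15.14 does not provide live entertainment; hosts events open to the public → Regulatory Permit not required.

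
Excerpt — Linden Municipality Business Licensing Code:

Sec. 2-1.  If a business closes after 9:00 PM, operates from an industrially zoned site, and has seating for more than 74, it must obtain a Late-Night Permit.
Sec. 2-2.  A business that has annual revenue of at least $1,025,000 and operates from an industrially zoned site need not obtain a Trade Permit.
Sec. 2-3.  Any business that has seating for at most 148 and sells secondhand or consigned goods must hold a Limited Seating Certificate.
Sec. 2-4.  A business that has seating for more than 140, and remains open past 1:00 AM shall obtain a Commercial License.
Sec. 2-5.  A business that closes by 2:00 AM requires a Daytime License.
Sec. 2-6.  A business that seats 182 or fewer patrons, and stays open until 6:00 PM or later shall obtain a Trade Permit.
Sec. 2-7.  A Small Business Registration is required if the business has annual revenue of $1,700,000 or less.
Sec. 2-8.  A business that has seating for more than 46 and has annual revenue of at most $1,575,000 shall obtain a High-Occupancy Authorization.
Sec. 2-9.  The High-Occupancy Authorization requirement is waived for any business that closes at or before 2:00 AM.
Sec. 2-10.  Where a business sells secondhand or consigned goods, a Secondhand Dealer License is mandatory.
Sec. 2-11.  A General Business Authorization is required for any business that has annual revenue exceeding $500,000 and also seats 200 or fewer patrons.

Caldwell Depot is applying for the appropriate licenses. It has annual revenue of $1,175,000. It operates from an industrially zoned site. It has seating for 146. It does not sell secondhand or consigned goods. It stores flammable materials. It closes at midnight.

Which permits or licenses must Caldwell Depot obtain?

Daytime License, General Business Authorization, Late-Night Permit, Small Business Registration

Sec. 2-1. closes midnight, after 9:00 PM; operates from an industrially zoned site; seating 146 > 74 → Late-Night Permit required.
Sec. 2-2. revenue $1,175,000 ≥ $1,025,000; operates from an industrially zoned site → exempt from Trade Permit.
Sec. 2-3. seating 146 ≤ 148; does not sell secondhand or consigned goods → Limited Seating Certificate not required.
Sec. 2-4. seating 146 > 140; closes midnight, at/before 1:00 AM → Commercial License not required.
Sec. 2-5. closes midnight, at/before 2:00 AM → Daytime License required.
Sec. 2-6. seating 146 ≤ 182; closes midnight, after 6:00 PM → Trade Permit required.
Sec. 2-7. revenue $1,175,000 ≤ $1,700,000 → Small Business Registration required.
Sec. 2-8. seating 146 > 46; revenue $1,175,000 ≤ $1,575,000 → High-Occupancy Authorization required.
Sec. 2-9. closes midnight, at/before 2:00 AM → exempt from High-Occupancy Authorization.
Sec. 2-10. does not sell secondhand or consigned goods → Secondhand Dealer License not required.
Sec. 2-11. revenue $1,175,000 > $500,000; seating 146 ≤ 200 → General Business Authorization required.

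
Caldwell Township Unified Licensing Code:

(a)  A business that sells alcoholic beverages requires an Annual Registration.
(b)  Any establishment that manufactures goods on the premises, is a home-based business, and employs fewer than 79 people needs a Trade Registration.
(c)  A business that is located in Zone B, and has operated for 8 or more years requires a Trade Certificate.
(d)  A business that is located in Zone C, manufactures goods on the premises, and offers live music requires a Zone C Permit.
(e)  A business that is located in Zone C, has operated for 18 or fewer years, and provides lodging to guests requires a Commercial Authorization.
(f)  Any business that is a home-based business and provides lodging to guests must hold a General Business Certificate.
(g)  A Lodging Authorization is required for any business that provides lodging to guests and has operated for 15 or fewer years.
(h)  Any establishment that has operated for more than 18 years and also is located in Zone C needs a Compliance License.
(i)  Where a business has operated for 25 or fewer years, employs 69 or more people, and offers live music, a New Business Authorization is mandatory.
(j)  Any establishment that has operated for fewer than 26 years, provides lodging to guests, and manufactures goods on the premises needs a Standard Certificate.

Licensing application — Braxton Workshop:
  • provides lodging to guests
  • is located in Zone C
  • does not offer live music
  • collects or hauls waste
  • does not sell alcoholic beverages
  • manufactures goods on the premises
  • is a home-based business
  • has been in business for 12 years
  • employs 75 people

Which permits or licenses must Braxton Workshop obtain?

(a) does not sell alcoholic beverages → Annual Registration not required.
(b) manufactures goods on the premises; is a home-based business; employees 75 < 79 → Trade Registration required.
(c) is located in Zone C (not: is located in Zone B); years in business 12 ≥ 8 → Trade Certificate not required.
(d) is located in Zone C; manufactures goods on the premises; does not offer live music → Zone C Permit not required.
(e) is located in Zone C; years in business 12 ≤ 18; provides lodging to guests → Commercial Authorization required.
(f) is a home-based business; provides lodging to guests → General Business Certificate required.
(g) provides lodging to guests; years in business 12 ≤ 15 → Lodging Authorization required.
(h) years in business 12 ≤ 18; is located in Zone C → Compliance License not required.
(i) years in business 12 ≤ 25; employees 75 ≥ 69; does not offer live music → New Business Authorization not required.
(j) years in business 12 < 26; provides lodging to guests; manufactures goods on the premises → Standard Certificate required.

Commercial Authorization, General Business Certificate, Lodging Authorization, Standard Certificate, Trade Registration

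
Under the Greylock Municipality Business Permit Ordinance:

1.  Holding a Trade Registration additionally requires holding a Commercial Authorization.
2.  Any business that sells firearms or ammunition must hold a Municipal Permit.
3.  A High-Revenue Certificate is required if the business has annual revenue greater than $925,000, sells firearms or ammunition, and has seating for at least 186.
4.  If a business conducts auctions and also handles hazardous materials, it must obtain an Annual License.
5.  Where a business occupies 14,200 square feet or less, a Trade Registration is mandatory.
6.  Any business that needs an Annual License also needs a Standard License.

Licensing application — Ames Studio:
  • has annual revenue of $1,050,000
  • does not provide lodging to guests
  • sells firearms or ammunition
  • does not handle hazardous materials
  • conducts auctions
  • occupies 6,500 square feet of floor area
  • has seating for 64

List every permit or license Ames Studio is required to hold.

1. Trade Registration is required → Commercial Authorization also required.
2. sells firearms or ammunition → Municipal Permit required.
3. revenue $1,050,000 > $925,000; sells firearms or ammunition; seating 64 < 186 → High-Revenue Certificate not required.
4. conducts auctions; does not handle hazardous materials → Annual License not required.
5. floor area 6,500 square feet ≤ 14,200 square feet → Trade Registration required.
6. Annual License is not required → no effect.

Commercial Authorization, Municipal Permit, Trade Registration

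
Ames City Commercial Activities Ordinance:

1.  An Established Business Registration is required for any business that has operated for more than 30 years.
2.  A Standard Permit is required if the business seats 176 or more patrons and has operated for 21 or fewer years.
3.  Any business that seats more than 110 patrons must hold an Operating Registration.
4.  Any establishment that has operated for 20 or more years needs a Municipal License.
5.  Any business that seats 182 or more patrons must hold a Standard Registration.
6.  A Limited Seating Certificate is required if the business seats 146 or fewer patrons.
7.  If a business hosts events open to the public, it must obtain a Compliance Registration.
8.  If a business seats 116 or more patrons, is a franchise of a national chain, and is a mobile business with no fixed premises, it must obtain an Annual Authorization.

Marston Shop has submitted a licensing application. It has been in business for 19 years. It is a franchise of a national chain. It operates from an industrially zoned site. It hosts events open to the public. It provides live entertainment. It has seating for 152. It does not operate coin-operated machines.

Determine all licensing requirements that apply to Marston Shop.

1. years in business 19 ≤ 30 → Established Business Registration not required.
2. seating 152 < 176; years in business 19 ≤ 21 → Standard Permit not required.
3. seating 152 > 110 → Operating Registration required.
4. years in business 19 < 20 → Municipal License not required.
5. seating 152 < 182 → Standard Registration not required.
6. seating 152 > 146 → Limited Seating Certificate not required.
7. hosts events open to the public → Compliance Registration required.
8. seating 152 ≥ 116; is a franchise of a national chain; operates from an industrially zoned site (not: is a mobile business with no fixed premises) → Annual Authorization not required.

Compliance Registration, Operating Registration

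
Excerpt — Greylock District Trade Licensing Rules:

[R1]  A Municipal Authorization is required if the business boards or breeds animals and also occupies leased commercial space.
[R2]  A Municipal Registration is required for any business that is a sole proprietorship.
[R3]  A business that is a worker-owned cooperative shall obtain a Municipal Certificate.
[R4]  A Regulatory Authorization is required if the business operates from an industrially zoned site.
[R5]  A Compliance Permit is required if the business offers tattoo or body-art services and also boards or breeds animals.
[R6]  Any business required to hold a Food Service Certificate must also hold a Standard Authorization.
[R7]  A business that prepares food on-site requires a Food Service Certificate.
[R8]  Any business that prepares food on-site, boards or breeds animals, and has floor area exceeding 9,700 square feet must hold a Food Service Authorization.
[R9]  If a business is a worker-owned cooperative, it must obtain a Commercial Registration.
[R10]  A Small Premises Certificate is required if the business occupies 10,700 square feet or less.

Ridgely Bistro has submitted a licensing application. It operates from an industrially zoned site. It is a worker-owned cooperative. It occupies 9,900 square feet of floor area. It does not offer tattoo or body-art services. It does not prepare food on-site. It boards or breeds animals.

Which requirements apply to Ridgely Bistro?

[R1] boards or breeds animals; operates from an industrially zoned site (not: occupies leased commercial space) → Municipal Authorization not required.
[R2] is a worker-owned cooperative (not: is a sole proprietorship) → Municipal Registration not required.
[R3] is a worker-owned cooperative → Municipal Certificate required.
[R4] operates from an industrially zoned site → Regulatory Authorization required.
[R5] does not offer tattoo or body-art services; boards or breeds animals → Compliance Permit not required.
[R6] Food Service Certificate is not required → no effect.
[R7] does not prepare food on-site → Food Service Certificate not required.
[R8] does not prepare food on-site; boards or breeds animals; floor area 9,900 square feet > 9,700 square feet → Food Service Authorization not required.
[R9] is a worker-owned cooperative → Commercial Registration required.
[R10] floor area 9,900 square feet ≤ 10,700 square feet → Small Premises Certificate required.

Commercial Registration, Municipal Certificate, Regulatory Authorization, Small Premises Certificate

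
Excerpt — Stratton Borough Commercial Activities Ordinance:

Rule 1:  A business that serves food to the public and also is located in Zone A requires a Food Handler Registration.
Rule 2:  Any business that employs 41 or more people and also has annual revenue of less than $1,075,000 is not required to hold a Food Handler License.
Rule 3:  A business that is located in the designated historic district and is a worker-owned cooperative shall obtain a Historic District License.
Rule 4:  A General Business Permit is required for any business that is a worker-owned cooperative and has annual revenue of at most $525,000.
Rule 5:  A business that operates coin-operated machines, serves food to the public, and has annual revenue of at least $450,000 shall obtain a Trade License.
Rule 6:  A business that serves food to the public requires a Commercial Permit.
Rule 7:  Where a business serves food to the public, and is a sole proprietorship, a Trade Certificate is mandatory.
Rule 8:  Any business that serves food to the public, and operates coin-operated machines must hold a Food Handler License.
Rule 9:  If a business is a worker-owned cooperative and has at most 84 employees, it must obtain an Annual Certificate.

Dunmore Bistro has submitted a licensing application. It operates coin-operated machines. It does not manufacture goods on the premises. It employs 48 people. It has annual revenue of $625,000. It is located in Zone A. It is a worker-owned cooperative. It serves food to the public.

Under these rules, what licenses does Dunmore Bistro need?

Annual Certificate, Commercial Permit, Food Handler Registration, Trade License

Rule 1: serves food to the public; is located in Zone A → Food Handler Registration required.
Rule 2: employees 48 ≥ 41; revenue $625,000 < $1,075,000 → exempt from Food Handler License.
Rule 3: is located in Zone A (not: is located in the designated historic district); is a worker-owned cooperative → Historic District License not required.
Rule 4: is a worker-owned cooperative; revenue $625,000 > $525,000 → General Business Permit not required.
Rule 5: operates coin-operated machines; serves food to the public; revenue $625,000 ≥ $450,000 → Trade License required.
Rule 6: serves food to the public → Commercial Permit required.
Rule 7: serves food to the public; is a worker-owned cooperative (not: is a sole proprietorship) → Trade Certificate not required.
Rule 8: serves food to the public; operates coin-operated machines → Food Handler License required.
Rule 9: is a worker-owned cooperative; employees 48 ≤ 84 → Annual Certificate required.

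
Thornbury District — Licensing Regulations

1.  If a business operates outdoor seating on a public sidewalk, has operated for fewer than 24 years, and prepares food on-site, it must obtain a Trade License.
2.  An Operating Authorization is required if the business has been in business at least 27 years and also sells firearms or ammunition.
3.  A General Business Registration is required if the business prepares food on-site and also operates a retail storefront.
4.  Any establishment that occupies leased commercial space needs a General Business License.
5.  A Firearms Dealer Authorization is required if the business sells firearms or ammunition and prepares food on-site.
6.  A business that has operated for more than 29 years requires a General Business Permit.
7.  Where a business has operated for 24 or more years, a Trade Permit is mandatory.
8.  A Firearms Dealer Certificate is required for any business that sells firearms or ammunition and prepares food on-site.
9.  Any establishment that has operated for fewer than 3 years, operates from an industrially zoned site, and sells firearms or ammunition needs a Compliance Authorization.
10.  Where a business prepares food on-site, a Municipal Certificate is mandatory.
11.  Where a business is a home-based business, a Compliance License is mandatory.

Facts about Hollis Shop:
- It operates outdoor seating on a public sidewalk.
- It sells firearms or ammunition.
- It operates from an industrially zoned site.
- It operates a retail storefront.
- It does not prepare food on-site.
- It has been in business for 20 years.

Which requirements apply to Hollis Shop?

1. operates outdoor seating on a public sidewalk; years in business 20 < 24; does not prepare food on-site → Trade License not required.
2. years in business 20 < 27; sells firearms or ammunition → Operating Authorization not required.
3. does not prepare food on-site; operates a retail storefront → General Business Registration not required.
4. operates from an industrially zoned site (not: occupies leased commercial space) → General Business License not required.
5. sells firearms or ammunition; does not prepare food on-site → Firearms Dealer Authorization not required.
6. years in business 20 ≤ 29 → General Business Permit not required.
7. years in business 20 < 24 → Trade Permit not required.
8. sells firearms or ammunition; does not prepare food on-site → Firearms Dealer Certificate not required.
9. years in business 20 ≥ 3; operates from an industrially zoned site; sells firearms or ammunition → Compliance Authorization not required.
10. does not prepare food on-site → Municipal Certificate not required.
11. operates from an industrially zoned site (not: is a home-based business) → Compliance License not required.

None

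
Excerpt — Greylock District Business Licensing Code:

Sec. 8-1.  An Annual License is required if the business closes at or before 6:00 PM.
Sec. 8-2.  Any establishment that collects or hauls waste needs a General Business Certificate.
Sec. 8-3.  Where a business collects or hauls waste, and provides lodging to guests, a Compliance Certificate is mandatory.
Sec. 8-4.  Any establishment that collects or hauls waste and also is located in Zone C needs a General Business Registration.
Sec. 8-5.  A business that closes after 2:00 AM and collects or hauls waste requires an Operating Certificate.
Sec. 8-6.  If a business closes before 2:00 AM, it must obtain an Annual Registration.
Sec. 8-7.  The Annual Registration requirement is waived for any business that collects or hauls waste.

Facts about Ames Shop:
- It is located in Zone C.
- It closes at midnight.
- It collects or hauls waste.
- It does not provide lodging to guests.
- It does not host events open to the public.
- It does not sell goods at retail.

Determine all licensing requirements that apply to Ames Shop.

Sec. 8-1. closes midnight, after 6:00 PM → Annual License not required.
Sec. 8-2. collects or hauls waste → General Business Certificate required.
Sec. 8-3. collects or hauls waste; does not provide lodging to guests → Compliance Certificate not required.
Sec. 8-4. collects or hauls waste; is located in Zone C → General Business Registration required.
Sec. 8-5. closes midnight, at/before 2:00 AM; collects or hauls waste → Operating Certificate not required.
Sec. 8-6. closes midnight, at/before 2:00 AM → Annual Registration required.
Sec. 8-7. collects or hauls waste → exempt from Annual Registration.

General Business Certificate, General Business Registration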